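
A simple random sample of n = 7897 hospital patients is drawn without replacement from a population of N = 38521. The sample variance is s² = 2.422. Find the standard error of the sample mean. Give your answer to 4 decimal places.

Under SRS without replacement, Var(ȳ) = (1 − f)·s²/n with f = n/N = 7897/38521 = 0.20500506.
Var(ȳ) = (1 − 0.20500506)·2.422/7897 = 0.79499494·3.0669875 × 10^-4 = 2.4382395 × 10^-4.
SE(ȳ) = √(2.4382395 × 10^-4) = 0.0156.

0.0156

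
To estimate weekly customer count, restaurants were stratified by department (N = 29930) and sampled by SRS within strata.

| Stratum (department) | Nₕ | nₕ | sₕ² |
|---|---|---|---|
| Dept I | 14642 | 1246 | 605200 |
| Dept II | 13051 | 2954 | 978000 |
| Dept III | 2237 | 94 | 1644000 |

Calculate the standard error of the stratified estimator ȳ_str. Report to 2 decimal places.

15.77

Var(ȳ_str) = Σₕ Wₕ²(1 − fₕ)sₕ²/nₕ with Wₕ = Nₕ/N, N = 29930.
Dept I: Wₕ = 0.48920815; term = 0.48920815²·(1 − 0.08509766)·605200/1246 = 106.35134.
Dept II: Wₕ = 0.43605079; term = 0.43605079²·(1 − 0.22634281)·978000/2954 = 48.70248.
Dept III: Wₕ = 0.07474106; term = 0.07474106²·(1 − 0.04202056)·1644000/94 = 93.594145.
Sum = 248.64797.
SE = √(248.64797) = 15.77.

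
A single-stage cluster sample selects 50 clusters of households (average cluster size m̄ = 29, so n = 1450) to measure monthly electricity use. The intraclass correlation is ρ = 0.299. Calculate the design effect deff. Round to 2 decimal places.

deff = 1 + (29 − 1)·0.299 = 1 + 8.372 = 9.372.

9.37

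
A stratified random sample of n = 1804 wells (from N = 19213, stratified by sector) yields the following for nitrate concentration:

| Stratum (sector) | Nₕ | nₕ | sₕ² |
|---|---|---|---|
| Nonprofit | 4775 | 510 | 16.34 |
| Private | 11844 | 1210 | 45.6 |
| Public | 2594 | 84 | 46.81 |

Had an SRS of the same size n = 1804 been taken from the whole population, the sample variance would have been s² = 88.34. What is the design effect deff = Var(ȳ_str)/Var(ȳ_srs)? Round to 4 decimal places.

0.5511

Var(ȳ_str) = Σ Wₕ²(1−fₕ)sₕ²/nₕ with Wₕ = Nₕ/19213:
  Nonprofit: (4775/19213)²·(1−510/4775)·16.34/510 = 0.0017675997
  Private: (11844/19213)²·(1−1210/11844)·45.6/1210 = 0.012858318
  Public: (2594/19213)²·(1−84/2594)·46.81/84 = 0.0098290758
  → Var(ȳ_str) = 0.024454994.
Var(ȳ_srs) = (1 − 1804/19213)·88.34/1804 = 0.044371029.
deff = 0.024454994 / 0.044371029 = 0.5511.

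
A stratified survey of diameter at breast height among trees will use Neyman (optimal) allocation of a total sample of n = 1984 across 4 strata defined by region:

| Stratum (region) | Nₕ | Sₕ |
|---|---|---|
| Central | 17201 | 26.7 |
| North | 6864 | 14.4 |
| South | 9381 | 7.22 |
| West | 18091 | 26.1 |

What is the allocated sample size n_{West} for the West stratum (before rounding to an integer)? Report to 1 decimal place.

Neyman allocation: nₕ = n·NₕSₕ / Σⱼ NⱼSⱼ.
Σ NⱼSⱼ = 17201·26.7 + 6864·14.4 + 9381·7.22 + 18091·26.1 = 1.0980142 × 10^6.
n_{West} = 1984·18091·26.1 / (1.0980142 × 10^6) = 853.2.

853.2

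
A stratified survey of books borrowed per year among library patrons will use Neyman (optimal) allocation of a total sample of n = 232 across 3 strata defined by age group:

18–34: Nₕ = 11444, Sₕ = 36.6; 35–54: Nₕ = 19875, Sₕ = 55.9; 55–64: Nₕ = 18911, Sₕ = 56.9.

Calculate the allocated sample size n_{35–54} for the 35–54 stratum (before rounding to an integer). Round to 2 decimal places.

98.91

Neyman allocation: nₕ = n·NₕSₕ / Σⱼ NⱼSⱼ.
Σ NⱼSⱼ = 11444·36.6 + 19875·55.9 + 18911·56.9 = 2.6058988 × 10^6.
n_{35–54} = 232·19875·55.9 / (2.6058988 × 10^6) = 98.91.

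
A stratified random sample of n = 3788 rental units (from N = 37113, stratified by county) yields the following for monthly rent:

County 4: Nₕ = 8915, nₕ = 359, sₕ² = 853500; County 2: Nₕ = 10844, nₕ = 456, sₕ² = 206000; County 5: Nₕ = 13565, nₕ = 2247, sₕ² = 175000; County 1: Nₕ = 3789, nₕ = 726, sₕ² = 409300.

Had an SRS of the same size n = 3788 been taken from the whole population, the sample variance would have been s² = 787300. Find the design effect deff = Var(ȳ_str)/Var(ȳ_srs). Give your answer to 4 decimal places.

Var(ȳ_str) = Σ Wₕ²(1−fₕ)sₕ²/nₕ with Wₕ = Nₕ/37113:
  County 4: (8915/37113)²·(1−359/8915)·853500/359 = 131.65855
  County 2: (10844/37113)²·(1−456/10844)·206000/456 = 36.946364
  County 5: (13565/37113)²·(1−2247/13565)·175000/2247 = 8.6810517
  County 1: (3789/37113)²·(1−726/3789)·409300/726 = 4.750339
  → Var(ȳ_str) = 182.0363.
Var(ȳ_srs) = (1 − 3788/37113)·787300/3788 = 186.62696.
deff = 182.0363 / 186.62696 = 0.9754.

0.9754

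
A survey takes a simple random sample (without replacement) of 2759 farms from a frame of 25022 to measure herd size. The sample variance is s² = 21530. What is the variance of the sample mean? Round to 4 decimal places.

6.9431

Under SRS without replacement, Var(ȳ) = (1 − f)·s²/n with f = n/N = 2759/25022 = 0.11026297.
Var(ȳ) = (1 − 0.11026297)·21530/2759 = 0.88973703·7.803552 = 6.9431092.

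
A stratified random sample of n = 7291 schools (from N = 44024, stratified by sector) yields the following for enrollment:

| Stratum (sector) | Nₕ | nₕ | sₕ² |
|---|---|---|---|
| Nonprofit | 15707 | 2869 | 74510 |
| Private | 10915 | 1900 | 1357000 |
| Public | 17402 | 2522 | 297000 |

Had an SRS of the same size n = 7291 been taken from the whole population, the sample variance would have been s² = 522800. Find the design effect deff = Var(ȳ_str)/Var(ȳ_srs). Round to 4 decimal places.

Var(ȳ_str) = Σ Wₕ²(1−fₕ)sₕ²/nₕ with Wₕ = Nₕ/44024:
  Nonprofit: (15707/44024)²·(1−2869/15707)·74510/2869 = 2.702064
  Private: (10915/44024)²·(1−1900/10915)·1357000/1900 = 36.260745
  Public: (17402/44024)²·(1−2522/17402)·297000/2522 = 15.73383
  → Var(ȳ_str) = 54.696639.
Var(ȳ_srs) = (1 − 7291/44024)·522800/7291 = 59.829501.
deff = 54.696639 / 59.829501 = 0.9142.

0.9142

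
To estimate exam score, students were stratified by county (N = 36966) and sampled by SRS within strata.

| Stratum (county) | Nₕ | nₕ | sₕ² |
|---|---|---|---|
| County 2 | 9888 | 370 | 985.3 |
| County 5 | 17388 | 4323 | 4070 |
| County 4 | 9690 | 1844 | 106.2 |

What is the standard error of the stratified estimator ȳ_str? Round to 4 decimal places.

Var(ȳ_str) = Σₕ Wₕ²(1 − fₕ)sₕ²/nₕ with Wₕ = Nₕ/N, N = 36966.
County 2: Wₕ = 0.26748904; term = 0.26748904²·(1 − 0.03741909)·985.3/370 = 0.18340704.
County 5: Wₕ = 0.47037819; term = 0.47037819²·(1 − 0.24861974)·4070/4323 = 0.15651764.
County 4: Wₕ = 0.26213277; term = 0.26213277²·(1 − 0.19029928)·106.2/1844 = 0.0032042822.
Sum = 0.34312896.
SE = √(0.34312896) = 0.5858.

0.5858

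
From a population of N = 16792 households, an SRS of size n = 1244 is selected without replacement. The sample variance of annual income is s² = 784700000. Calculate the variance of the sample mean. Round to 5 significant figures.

Under SRS without replacement, Var(ȳ) = (1 − f)·s²/n with f = n/N = 1244/16792 = 0.07408290.
Var(ȳ) = (1 − 0.07408290)·784700000/1244 = 0.92591710·630787.78 = 584057.2.

584060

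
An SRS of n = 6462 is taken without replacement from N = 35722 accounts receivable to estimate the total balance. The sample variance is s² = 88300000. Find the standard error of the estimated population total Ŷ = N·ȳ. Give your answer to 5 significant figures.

3.7792 × 10^6

Var(Ŷ) = N²·Var(ȳ) = N²·(1 − n/N)·s²/n.
f = 6462/35722 = 0.18089693; Var(ȳ) = 0.81910307·88300000/6462 = 11192.634.
Var(Ŷ) = 35722² · 11192.634 = 1.4282487 × 10^13.
SE(Ŷ) = √(1.4282487 × 10^13) = 3.7792 × 10^6.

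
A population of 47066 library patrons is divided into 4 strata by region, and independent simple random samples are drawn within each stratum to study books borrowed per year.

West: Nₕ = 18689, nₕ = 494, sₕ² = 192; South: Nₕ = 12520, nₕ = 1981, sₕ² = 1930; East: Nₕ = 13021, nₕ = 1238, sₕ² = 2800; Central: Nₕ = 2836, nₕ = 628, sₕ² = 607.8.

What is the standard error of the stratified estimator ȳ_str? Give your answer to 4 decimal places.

Var(ȳ_str) = Σₕ Wₕ²(1 − fₕ)sₕ²/nₕ with Wₕ = Nₕ/N, N = 47066.
West: Wₕ = 0.39708070; term = 0.39708070²·(1 − 0.02643266)·192/494 = 0.059662002.
South: Wₕ = 0.26600943; term = 0.26600943²·(1 − 0.15822684)·1930/1981 = 0.058031258.
East: Wₕ = 0.27665406; term = 0.27665406²·(1 − 0.09507718)·2800/1238 = 0.15664734.
Central: Wₕ = 0.06025581; term = 0.06025581²·(1 − 0.22143865)·607.8/628 = 0.0027358468.
Sum = 0.27707645.
SE = √(0.27707645) = 0.5264.

0.5264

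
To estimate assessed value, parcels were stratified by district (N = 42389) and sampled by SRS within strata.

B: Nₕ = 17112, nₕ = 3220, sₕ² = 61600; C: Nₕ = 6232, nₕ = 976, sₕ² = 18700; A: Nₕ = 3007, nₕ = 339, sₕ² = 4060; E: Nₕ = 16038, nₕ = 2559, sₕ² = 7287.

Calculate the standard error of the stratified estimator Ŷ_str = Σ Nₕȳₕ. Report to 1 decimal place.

76726.4

Var(Ŷ_str) = Σₕ Nₕ²(1 − fₕ)sₕ²/nₕ.
B: 17112²·(1 − 3220/17112)·61600/3220 = 4.5476851 × 10^9.
C: 6232²·(1 − 976/6232)·18700/976 = 6.2758794 × 10^8.
A: 3007²·(1 − 339/3007)·4060/339 = 9.6082786 × 10^7.
E: 16038²·(1 − 2559/16038)·7287/2559 = 6.1558264 × 10^8.
Sum = 5.8869385 × 10^9.
SE = √(5.8869385 × 10^9) = 76726.4.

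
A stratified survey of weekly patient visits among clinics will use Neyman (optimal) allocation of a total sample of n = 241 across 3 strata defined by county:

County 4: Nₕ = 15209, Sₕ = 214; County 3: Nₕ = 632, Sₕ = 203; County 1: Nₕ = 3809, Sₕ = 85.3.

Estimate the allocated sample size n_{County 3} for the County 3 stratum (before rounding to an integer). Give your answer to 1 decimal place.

Neyman allocation: nₕ = n·NₕSₕ / Σⱼ NⱼSⱼ.
Σ NⱼSⱼ = 15209·214 + 632·203 + 3809·85.3 = 3.7079297 × 10^6.
n_{County 3} = 241·632·203 / (3.7079297 × 10^6) = 8.3.

8.3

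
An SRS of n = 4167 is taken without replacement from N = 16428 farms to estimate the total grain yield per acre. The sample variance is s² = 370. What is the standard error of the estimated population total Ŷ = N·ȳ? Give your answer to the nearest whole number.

Var(Ŷ) = N²·Var(ȳ) = N²·(1 − n/N)·s²/n.
f = 4167/16428 = 0.25365230; Var(ȳ) = 0.74634770·370/4167 = 0.066270374.
Var(Ŷ) = 16428² · 0.066270374 = 1.7884994 × 10^7.
SE(Ŷ) = √(1.7884994 × 10^7) = 4229.

4229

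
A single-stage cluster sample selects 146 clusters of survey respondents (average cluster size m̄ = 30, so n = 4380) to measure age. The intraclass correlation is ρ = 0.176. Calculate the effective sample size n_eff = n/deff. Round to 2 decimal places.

717.56

deff = 1 + (30 − 1)·0.176 = 1 + 5.104 = 6.104.
n_eff = 4380 / 6.104 = 717.56.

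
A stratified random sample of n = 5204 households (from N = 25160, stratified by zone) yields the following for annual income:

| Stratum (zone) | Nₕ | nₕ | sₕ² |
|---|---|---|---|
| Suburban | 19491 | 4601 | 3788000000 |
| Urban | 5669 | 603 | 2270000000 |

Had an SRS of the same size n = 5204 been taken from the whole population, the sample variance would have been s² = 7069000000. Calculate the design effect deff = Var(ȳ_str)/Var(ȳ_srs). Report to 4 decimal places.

Var(ȳ_str) = Σ Wₕ²(1−fₕ)sₕ²/nₕ with Wₕ = Nₕ/25160:
  Suburban: (19491/25160)²·(1−4601/19491)·3788000000/4601 = 377455.09
  Urban: (5669/25160)²·(1−603/5669)·2270000000/603 = 170788.61
  → Var(ȳ_str) = 548243.7.
Var(ȳ_srs) = (1 − 5204/25160)·7069000000/5204 = 1.0774163 × 10^6.
deff = 548243.7 / (1.0774163 × 10^6) = 0.5089.

0.5089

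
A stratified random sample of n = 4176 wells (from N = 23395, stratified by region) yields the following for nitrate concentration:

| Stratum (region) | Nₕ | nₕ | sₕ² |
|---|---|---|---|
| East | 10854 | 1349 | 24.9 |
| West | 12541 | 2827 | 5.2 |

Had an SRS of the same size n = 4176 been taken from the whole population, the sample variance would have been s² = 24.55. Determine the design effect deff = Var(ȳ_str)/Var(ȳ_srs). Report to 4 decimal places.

0.8052

Var(ȳ_str) = Σ Wₕ²(1−fₕ)sₕ²/nₕ with Wₕ = Nₕ/23395:
  East: (10854/23395)²·(1−1349/10854)·24.9/1349 = 0.0034792308
  West: (12541/23395)²·(1−2827/12541)·5.2/2827 = 4.0941307 × 10^-4
  → Var(ȳ_str) = 0.0038886439.
Var(ȳ_srs) = (1 − 4176/23395)·24.55/4176 = 0.0048294619.
deff = 0.0038886439 / 0.0048294619 = 0.8052.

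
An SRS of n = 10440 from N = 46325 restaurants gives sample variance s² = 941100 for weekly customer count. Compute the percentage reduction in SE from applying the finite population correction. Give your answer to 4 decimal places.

11.9866

f = n/N = 10440/46325 = 0.22536427.
SE_no-fpc = √(s²/n) = 9.4944025; SE_fpc = √((1−f)s²/n) = 8.3563457.
Ratio = √(1−f) = 0.88013392. Reduction = 100·(1 − 0.88013392) = 11.9866%.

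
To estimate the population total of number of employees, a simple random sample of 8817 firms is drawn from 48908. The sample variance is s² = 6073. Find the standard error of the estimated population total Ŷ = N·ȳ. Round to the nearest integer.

36750

Var(Ŷ) = N²·Var(ȳ) = N²·(1 − n/N)·s²/n.
f = 8817/48908 = 0.18027726; Var(ȳ) = 0.81972274·6073/8817 = 0.56461112.
Var(Ŷ) = 48908² · 0.56461112 = 1.3505455 × 10^9.
SE(Ŷ) = √(1.3505455 × 10^9) = 36750.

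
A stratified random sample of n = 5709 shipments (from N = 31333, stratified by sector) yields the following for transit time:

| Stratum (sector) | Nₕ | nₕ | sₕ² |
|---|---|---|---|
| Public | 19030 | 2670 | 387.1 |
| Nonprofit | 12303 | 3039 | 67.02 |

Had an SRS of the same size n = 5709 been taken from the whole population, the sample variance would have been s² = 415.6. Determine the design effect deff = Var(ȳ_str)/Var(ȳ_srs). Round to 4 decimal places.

0.8153

Var(ȳ_str) = Σ Wₕ²(1−fₕ)sₕ²/nₕ with Wₕ = Nₕ/31333:
  Public: (19030/31333)²·(1−2670/19030)·387.1/2670 = 0.045975879
  Nonprofit: (12303/31333)²·(1−3039/12303)·67.02/3039 = 0.0025602321
  → Var(ȳ_str) = 0.048536111.
Var(ȳ_srs) = (1 − 5709/31333)·415.6/5709 = 0.059533367.
deff = 0.048536111 / 0.059533367 = 0.8153.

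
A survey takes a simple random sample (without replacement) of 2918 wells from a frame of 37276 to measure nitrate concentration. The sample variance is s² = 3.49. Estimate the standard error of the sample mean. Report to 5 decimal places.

Under SRS without replacement, Var(ȳ) = (1 − f)·s²/n with f = n/N = 2918/37276 = 0.07828093.
Var(ȳ) = (1 − 0.07828093)·3.49/2918 = 0.92171907·0.0011960247 = 0.0011023987.
SE(ȳ) = √(0.0011023987) = 0.03320.

0.03320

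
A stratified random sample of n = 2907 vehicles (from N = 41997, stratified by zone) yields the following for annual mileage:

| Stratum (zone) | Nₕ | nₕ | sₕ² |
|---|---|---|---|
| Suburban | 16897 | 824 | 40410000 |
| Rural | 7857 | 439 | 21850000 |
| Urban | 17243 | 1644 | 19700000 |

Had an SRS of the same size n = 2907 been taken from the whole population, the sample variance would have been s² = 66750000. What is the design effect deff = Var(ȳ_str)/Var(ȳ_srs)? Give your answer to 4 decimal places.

0.5158

Var(ȳ_str) = Σ Wₕ²(1−fₕ)sₕ²/nₕ with Wₕ = Nₕ/41997:
  Suburban: (16897/41997)²·(1−824/16897)·40410000/824 = 7551.4726
  Rural: (7857/41997)²·(1−439/7857)·21850000/439 = 1644.7275
  Urban: (17243/41997)²·(1−1644/17243)·19700000/1644 = 1827.4162
  → Var(ȳ_str) = 11023.616.
Var(ȳ_srs) = (1 − 2907/41997)·66750000/2907 = 21372.417.
deff = 11023.616 / 21372.417 = 0.5158.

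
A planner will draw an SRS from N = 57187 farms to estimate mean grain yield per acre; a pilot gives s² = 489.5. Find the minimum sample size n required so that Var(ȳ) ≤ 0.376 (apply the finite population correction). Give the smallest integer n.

1273

Without fpc, n₀ = s²/D = 489.5/0.376 = 1301.8617.
With fpc, (1 − n/N)·s²/n ≤ D requires n ≥ n₀/(1 + n₀/N) = 1301.8617/(1 + 1301.8617/57187) = 1272.8845.
Rounding up, n = 1273.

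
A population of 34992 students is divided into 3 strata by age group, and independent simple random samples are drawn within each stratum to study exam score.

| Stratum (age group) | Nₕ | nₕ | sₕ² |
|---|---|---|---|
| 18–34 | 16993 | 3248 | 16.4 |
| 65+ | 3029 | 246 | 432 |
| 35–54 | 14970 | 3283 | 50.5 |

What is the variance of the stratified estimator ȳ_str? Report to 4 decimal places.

Var(ȳ_str) = Σₕ Wₕ²(1 − fₕ)sₕ²/nₕ with Wₕ = Nₕ/N, N = 34992.
18–34: Wₕ = 0.48562529; term = 0.48562529²·(1 − 0.19113753)·16.4/3248 = 9.6317477 × 10^-4.
65+: Wₕ = 0.08656264; term = 0.08656264²·(1 − 0.08121492)·432/246 = 0.012089924.
35–54: Wₕ = 0.42781207; term = 0.42781207²·(1 − 0.21930528)·50.5/3283 = 0.0021978994.
Sum = 0.015250998.

0.0153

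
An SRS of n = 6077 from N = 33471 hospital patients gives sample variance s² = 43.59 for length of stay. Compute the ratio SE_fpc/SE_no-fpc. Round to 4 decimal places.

f = n/N = 6077/33471 = 0.18156016.
SE_no-fpc = √(s²/n) = 0.084693253; SE_fpc = √((1−f)s²/n) = 0.076620009.
Ratio = √(1−f) = 0.90467665.

0.9047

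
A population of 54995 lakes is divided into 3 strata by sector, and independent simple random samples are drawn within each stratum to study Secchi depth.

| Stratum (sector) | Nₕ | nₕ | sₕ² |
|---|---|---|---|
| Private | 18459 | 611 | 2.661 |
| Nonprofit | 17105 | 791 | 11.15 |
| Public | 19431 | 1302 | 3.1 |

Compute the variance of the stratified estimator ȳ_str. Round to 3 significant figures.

0.00205

Var(ȳ_str) = Σₕ Wₕ²(1 − fₕ)sₕ²/nₕ with Wₕ = Nₕ/N, N = 54995.
Private: Wₕ = 0.33564870; term = 0.33564870²·(1 − 0.03310038)·2.661/611 = 4.7441125 × 10^-4.
Nonprofit: Wₕ = 0.31102828; term = 0.31102828²·(1 − 0.04624379)·11.15/791 = 0.0013005753.
Public: Wₕ = 0.35332303; term = 0.35332303²·(1 − 0.06700633)·3.1/1302 = 2.7731496 × 10^-4.
Sum = 0.0020523015.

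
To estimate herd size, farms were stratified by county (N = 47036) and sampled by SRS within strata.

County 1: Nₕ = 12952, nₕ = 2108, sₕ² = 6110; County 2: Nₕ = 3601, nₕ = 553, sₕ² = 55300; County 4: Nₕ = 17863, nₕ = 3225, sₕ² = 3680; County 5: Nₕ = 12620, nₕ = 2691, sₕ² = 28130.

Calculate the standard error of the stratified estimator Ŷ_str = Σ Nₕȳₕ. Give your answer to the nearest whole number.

55793

Var(Ŷ_str) = Σₕ Nₕ²(1 − fₕ)sₕ²/nₕ.
County 1: 12952²·(1 − 2108/12952)·6110/2108 = 4.0709611 × 10^8.
County 2: 3601²·(1 − 553/3601)·55300/553 = 1.0975848 × 10^9.
County 4: 17863²·(1 − 3225/17863)·3680/3225 = 2.9836937 × 10^8.
County 5: 12620²·(1 − 2691/12620)·28130/2691 = 1.309848 × 10^9.
Sum = 3.1128983 × 10^9.
SE = √(3.1128983 × 10^9) = 55793.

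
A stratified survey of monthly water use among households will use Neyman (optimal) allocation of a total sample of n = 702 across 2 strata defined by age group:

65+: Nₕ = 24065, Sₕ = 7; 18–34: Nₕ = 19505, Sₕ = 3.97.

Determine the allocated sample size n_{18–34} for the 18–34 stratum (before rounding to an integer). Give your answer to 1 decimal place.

221.1

Neyman allocation: nₕ = n·NₕSₕ / Σⱼ NⱼSⱼ.
Σ NⱼSⱼ = 24065·7 + 19505·3.97 = 245889.85.
n_{18–34} = 702·19505·3.97 / 245889.85 = 221.1.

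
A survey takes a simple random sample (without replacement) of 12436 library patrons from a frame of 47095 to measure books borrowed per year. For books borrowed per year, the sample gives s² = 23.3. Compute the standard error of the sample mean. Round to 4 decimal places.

Under SRS without replacement, Var(ȳ) = (1 − f)·s²/n with f = n/N = 12436/47095 = 0.26406200.
Var(ȳ) = (1 − 0.26406200)·23.3/12436 = 0.73593800·0.0018735928 = 0.0013788481.
SE(ȳ) = √(0.0013788481) = 0.0371.

0.0371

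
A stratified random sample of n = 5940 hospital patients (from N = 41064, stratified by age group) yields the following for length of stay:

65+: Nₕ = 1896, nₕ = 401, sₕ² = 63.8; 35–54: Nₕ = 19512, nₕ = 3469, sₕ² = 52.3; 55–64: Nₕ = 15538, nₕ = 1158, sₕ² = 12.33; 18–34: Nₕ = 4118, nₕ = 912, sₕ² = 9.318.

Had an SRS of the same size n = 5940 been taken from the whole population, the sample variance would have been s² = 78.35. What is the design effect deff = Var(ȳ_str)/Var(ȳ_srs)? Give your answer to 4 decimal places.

Var(ȳ_str) = Σ Wₕ²(1−fₕ)sₕ²/nₕ with Wₕ = Nₕ/41064:
  65+: (1896/41064)²·(1−401/1896)·63.8/401 = 2.6744429 × 10^-4
  35–54: (19512/41064)²·(1−3469/19512)·52.3/3469 = 0.0027987381
  55–64: (15538/41064)²·(1−1158/15538)·12.33/1158 = 0.0014108668
  18–34: (4118/41064)²·(1−912/4118)·9.318/912 = 7.9993597 × 10^-5
  → Var(ȳ_str) = 0.0045570428.
Var(ȳ_srs) = (1 − 5940/41064)·78.35/5940 = 0.011282238.
deff = 0.0045570428 / 0.011282238 = 0.4039.

0.4039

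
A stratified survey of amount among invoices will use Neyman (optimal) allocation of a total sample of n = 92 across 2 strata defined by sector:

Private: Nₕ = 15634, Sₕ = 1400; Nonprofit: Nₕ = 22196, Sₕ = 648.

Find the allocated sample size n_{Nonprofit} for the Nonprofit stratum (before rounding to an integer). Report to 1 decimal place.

36.5

Neyman allocation: nₕ = n·NₕSₕ / Σⱼ NⱼSⱼ.
Σ NⱼSⱼ = 15634·1400 + 22196·648 = 3.6270608 × 10^7.
n_{Nonprofit} = 92·22196·648 / (3.6270608 × 10^7) = 36.5.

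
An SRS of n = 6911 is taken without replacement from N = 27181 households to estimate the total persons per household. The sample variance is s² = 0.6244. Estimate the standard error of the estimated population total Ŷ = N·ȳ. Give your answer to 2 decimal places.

223.11

Var(Ŷ) = N²·Var(ȳ) = N²·(1 − n/N)·s²/n.
f = 6911/27181 = 0.25425849; Var(ȳ) = 0.74574151·0.6244/6911 = 6.7376791 × 10^-5.
Var(Ŷ) = 27181² · (6.7376791 × 10^-5) = 49778.429.
SE(Ŷ) = √(49778.429) = 223.11.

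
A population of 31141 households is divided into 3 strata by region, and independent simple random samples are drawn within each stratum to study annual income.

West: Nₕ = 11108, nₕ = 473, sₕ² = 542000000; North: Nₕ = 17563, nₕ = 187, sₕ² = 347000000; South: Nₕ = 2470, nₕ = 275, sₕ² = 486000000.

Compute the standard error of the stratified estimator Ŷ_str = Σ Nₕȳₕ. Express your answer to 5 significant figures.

Var(Ŷ_str) = Σₕ Nₕ²(1 − fₕ)sₕ²/nₕ.
West: 11108²·(1 − 473/11108)·542000000/473 = 1.353666 × 10^14.
North: 17563²·(1 − 187/17563)·347000000/187 = 5.6628672 × 10^14.
South: 2470²·(1 − 275/2470)·486000000/275 = 9.5815342 × 10^12.
Sum = 7.1123485 × 10^14.
SE = √(7.1123485 × 10^14) = 2.6669 × 10^7.

2.6669 × 10^7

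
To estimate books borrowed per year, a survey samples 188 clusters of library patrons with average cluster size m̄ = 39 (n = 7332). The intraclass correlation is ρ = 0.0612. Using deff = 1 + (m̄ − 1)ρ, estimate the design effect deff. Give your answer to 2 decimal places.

3.33

deff = 1 + (39 − 1)·0.0612 = 1 + 2.3256 = 3.3256.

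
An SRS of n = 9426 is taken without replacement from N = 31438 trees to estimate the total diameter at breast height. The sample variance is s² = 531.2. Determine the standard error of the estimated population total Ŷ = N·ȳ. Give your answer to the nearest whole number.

6245

Var(Ŷ) = N²·Var(ȳ) = N²·(1 − n/N)·s²/n.
f = 9426/31438 = 0.29982823; Var(ȳ) = 0.70017177·531.2/9426 = 0.039458014.
Var(Ŷ) = 31438² · 0.039458014 = 3.8998243 × 10^7.
SE(Ŷ) = √(3.8998243 × 10^7) = 6245.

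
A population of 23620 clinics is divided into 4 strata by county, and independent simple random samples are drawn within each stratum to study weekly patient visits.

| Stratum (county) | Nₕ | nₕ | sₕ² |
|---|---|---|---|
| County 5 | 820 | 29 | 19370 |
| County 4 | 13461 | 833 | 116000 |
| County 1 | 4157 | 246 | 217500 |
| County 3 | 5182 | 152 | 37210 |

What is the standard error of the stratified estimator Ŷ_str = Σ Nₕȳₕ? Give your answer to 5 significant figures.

Var(Ŷ_str) = Σₕ Nₕ²(1 − fₕ)sₕ²/nₕ.
County 5: 820²·(1 − 29/820)·19370/29 = 4.3323343 × 10^8.
County 4: 13461²·(1 − 833/13461)·116000/833 = 2.3671451 × 10^10.
County 1: 4157²·(1 − 246/4157)·217500/246 = 1.4374475 × 10^10.
County 3: 5182²·(1 − 152/5182)·37210/152 = 6.3808932 × 10^9.
Sum = 4.4860053 × 10^10.
SE = √(4.4860053 × 10^10) = 211800.

211800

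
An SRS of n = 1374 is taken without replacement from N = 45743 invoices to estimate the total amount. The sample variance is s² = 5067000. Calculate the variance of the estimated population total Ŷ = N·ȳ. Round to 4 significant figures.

7.485 × 10^12

Var(Ŷ) = N²·Var(ȳ) = N²·(1 − n/N)·s²/n.
f = 1374/45743 = 0.03003738; Var(ȳ) = 0.96996262·5067000/1374 = 3577.0019.
Var(Ŷ) = 45743² · 3577.0019 = 7.4845976 × 10^12.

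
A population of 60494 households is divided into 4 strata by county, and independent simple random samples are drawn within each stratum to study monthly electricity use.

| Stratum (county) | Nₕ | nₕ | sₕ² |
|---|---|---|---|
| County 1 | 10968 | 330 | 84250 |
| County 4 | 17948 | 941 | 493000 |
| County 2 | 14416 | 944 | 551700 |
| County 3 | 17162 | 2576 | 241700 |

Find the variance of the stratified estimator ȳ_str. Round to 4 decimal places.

89.2734

Var(ȳ_str) = Σₕ Wₕ²(1 − fₕ)sₕ²/nₕ with Wₕ = Nₕ/N, N = 60494.
County 1: Wₕ = 0.18130724; term = 0.18130724²·(1 − 0.03008753)·84250/330 = 8.1398948.
County 4: Wₕ = 0.29669058; term = 0.29669058²·(1 − 0.05242924)·493000/941 = 43.6995.
County 2: Wₕ = 0.23830463; term = 0.23830463²·(1 − 0.06548280)·551700/944 = 31.015818.
County 3: Wₕ = 0.28369756; term = 0.28369756²·(1 − 0.15009906)·241700/2576 = 6.4181564.
Sum = 89.273369.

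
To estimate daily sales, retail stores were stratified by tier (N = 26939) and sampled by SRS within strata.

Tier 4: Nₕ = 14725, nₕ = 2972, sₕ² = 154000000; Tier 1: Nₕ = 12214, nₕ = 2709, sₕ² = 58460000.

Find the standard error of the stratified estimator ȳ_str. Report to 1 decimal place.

Var(ȳ_str) = Σₕ Wₕ²(1 − fₕ)sₕ²/nₕ with Wₕ = Nₕ/N, N = 26939.
Tier 4: Wₕ = 0.54660529; term = 0.54660529²·(1 − 0.20183362)·154000000/2972 = 12356.999.
Tier 1: Wₕ = 0.45339471; term = 0.45339471²·(1 − 0.22179466)·58460000/2709 = 3452.2076.
Sum = 15809.207.
SE = √(15809.207) = 125.7.

125.7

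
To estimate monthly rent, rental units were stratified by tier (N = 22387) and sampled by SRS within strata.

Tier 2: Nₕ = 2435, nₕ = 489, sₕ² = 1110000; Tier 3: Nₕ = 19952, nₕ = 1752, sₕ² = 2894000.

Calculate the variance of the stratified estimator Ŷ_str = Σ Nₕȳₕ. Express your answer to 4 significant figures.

6.106 × 10^11

Var(Ŷ_str) = Σₕ Nₕ²(1 − fₕ)sₕ²/nₕ.
Tier 2: 2435²·(1 − 489/2435)·1110000/489 = 1.0756127 × 10^10.
Tier 3: 19952²·(1 − 1752/19952)·2894000/1752 = 5.998218 × 10^11.
Sum = 6.1057793 × 10^11.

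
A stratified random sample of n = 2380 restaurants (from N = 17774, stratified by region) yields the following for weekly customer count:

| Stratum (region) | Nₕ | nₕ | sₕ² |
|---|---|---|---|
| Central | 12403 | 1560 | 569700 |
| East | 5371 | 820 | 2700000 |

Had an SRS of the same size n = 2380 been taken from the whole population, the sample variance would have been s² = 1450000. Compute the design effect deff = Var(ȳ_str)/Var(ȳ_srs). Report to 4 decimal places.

0.7774

Var(ȳ_str) = Σ Wₕ²(1−fₕ)sₕ²/nₕ with Wₕ = Nₕ/17774:
  Central: (12403/17774)²·(1−1560/12403)·569700/1560 = 155.46315
  East: (5371/17774)²·(1−820/5371)·2700000/820 = 254.76605
  → Var(ȳ_str) = 410.2292.
Var(ȳ_srs) = (1 − 2380/17774)·1450000/2380 = 527.66386.
deff = 410.2292 / 527.66386 = 0.7774.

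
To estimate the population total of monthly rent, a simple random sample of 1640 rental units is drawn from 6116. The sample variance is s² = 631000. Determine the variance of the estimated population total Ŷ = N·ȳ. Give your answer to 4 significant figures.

Var(Ŷ) = N²·Var(ȳ) = N²·(1 − n/N)·s²/n.
f = 1640/6116 = 0.26814912; Var(ȳ) = 0.73185088·631000/1640 = 281.58409.
Var(Ŷ) = 6116² · 281.58409 = 1.0532781 × 10^10.

1.053 × 10^10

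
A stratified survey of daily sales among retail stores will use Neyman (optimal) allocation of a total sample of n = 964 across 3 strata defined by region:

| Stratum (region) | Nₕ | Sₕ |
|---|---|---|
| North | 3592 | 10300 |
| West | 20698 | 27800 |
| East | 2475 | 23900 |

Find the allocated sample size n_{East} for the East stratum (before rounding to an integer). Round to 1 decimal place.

Neyman allocation: nₕ = n·NₕSₕ / Σⱼ NⱼSⱼ.
Σ NⱼSⱼ = 3592·10300 + 20698·27800 + 2475·23900 = 6.715545 × 10^8.
n_{East} = 964·2475·23900 / (6.715545 × 10^8) = 84.9.

84.9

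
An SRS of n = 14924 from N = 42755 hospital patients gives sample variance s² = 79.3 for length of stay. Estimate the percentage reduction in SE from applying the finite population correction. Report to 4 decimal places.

f = n/N = 14924/42755 = 0.34905859.
SE_no-fpc = √(s²/n) = 0.072894368; SE_fpc = √((1−f)s²/n) = 0.058811861.
Ratio = √(1−f) = 0.80680940. Reduction = 100·(1 − 0.80680940) = 19.3191%.

19.3191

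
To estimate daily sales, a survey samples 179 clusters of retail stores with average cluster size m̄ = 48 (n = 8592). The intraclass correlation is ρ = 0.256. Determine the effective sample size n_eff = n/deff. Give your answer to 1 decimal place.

659.3

deff = 1 + (48 − 1)·0.256 = 1 + 12.032 = 13.032.
n_eff = 8592 / 13.032 = 659.3.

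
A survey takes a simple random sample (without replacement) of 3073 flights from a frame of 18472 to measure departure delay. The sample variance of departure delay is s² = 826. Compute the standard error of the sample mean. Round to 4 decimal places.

0.4734

Under SRS without replacement, Var(ȳ) = (1 − f)·s²/n with f = n/N = 3073/18472 = 0.16635990.
Var(ȳ) = (1 − 0.16635990)·826/3073 = 0.83364010·0.26879271 = 0.22407638.
SE(ȳ) = √(0.22407638) = 0.4734.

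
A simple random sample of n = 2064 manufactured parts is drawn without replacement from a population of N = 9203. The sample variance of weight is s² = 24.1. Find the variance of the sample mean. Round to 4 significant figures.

0.009058

Under SRS without replacement, Var(ȳ) = (1 − f)·s²/n with f = n/N = 2064/9203 = 0.22427469.
Var(ȳ) = (1 − 0.22427469)·24.1/2064 = 0.77572531·0.011676357 = 0.0090576453.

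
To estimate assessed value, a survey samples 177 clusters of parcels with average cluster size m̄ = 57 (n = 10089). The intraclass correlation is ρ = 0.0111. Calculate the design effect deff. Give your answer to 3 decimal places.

1.622

deff = 1 + (57 − 1)·0.0111 = 1 + 0.6216 = 1.6216.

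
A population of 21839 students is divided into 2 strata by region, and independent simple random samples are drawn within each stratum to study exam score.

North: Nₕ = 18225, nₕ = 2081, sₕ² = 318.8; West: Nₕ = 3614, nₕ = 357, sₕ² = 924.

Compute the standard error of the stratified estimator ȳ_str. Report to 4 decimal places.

Var(ȳ_str) = Σₕ Wₕ²(1 − fₕ)sₕ²/nₕ with Wₕ = Nₕ/N, N = 21839.
North: Wₕ = 0.83451623; term = 0.83451623²·(1 − 0.11418381)·318.8/2081 = 0.094506009.
West: Wₕ = 0.16548377; term = 0.16548377²·(1 − 0.09878251)·924/357 = 0.063876949.
Sum = 0.15838296.
SE = √(0.15838296) = 0.3980.

0.3980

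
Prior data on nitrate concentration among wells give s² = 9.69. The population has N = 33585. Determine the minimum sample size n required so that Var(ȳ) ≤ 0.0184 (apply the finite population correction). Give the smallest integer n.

Without fpc, n₀ = s²/D = 9.69/0.0184 = 526.6304.
With fpc, (1 − n/N)·s²/n ≤ D requires n ≥ n₀/(1 + n₀/N) = 526.6304/(1 + 526.6304/33585) = 518.5000.
Rounding up, n = 519.

519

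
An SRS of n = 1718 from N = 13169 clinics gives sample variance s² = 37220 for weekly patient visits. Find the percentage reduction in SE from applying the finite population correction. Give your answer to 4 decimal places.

f = n/N = 1718/13169 = 0.13045789.
SE_no-fpc = √(s²/n) = 4.6545383; SE_fpc = √((1−f)s²/n) = 4.3403216.
Ratio = √(1−f) = 0.93249242. Reduction = 100·(1 − 0.93249242) = 6.7508%.

6.7508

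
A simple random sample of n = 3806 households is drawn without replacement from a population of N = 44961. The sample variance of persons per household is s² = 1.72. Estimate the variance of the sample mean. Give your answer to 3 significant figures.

4.14 × 10^-4

Under SRS without replacement, Var(ȳ) = (1 − f)·s²/n with f = n/N = 3806/44961 = 0.08465114.
Var(ȳ) = (1 − 0.08465114)·1.72/3806 = 0.91534886·4.5191802 × 10^-4 = 4.1366265 × 10^-4.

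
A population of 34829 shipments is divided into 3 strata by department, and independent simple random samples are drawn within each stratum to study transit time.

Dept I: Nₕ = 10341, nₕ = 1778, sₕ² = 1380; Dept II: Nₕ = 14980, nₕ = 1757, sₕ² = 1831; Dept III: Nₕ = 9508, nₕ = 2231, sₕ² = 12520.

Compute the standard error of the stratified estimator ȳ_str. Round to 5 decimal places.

0.73953

Var(ȳ_str) = Σₕ Wₕ²(1 − fₕ)sₕ²/nₕ with Wₕ = Nₕ/N, N = 34829.
Dept I: Wₕ = 0.29690775; term = 0.29690775²·(1 − 0.17193695)·1380/1778 = 0.05665703.
Dept II: Wₕ = 0.43010135; term = 0.43010135²·(1 − 0.11728972)·1831/1757 = 0.17016741.
Dept III: Wₕ = 0.27299090; term = 0.27299090²·(1 − 0.23464451)·12520/2231 = 0.32008424.
Sum = 0.54690868.
SE = √(0.54690868) = 0.73953.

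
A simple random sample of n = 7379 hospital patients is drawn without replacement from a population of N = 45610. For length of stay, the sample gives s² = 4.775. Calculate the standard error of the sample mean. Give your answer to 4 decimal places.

Under SRS without replacement, Var(ȳ) = (1 − f)·s²/n with f = n/N = 7379/45610 = 0.16178470.
Var(ȳ) = (1 − 0.16178470)·4.775/7379 = 0.83821530·6.4710665 × 10^-4 = 5.424147 × 10^-4.
SE(ȳ) = √(5.424147 × 10^-4) = 0.0233.

0.0233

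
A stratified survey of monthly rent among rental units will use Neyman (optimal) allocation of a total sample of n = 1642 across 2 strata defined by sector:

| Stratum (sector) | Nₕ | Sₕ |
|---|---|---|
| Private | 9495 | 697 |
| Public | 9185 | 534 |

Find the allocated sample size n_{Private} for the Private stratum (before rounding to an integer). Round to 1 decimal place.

943.1

Neyman allocation: nₕ = n·NₕSₕ / Σⱼ NⱼSⱼ.
Σ NⱼSⱼ = 9495·697 + 9185·534 = 1.1522805 × 10^7.
n_{Private} = 1642·9495·697 / (1.1522805 × 10^7) = 943.1.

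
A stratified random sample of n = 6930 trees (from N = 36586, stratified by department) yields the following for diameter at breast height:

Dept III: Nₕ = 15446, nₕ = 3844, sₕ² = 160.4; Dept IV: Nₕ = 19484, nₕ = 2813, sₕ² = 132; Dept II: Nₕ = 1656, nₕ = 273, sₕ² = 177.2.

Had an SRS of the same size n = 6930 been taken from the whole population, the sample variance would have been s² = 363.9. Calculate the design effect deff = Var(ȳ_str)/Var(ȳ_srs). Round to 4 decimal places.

Var(ȳ_str) = Σ Wₕ²(1−fₕ)sₕ²/nₕ with Wₕ = Nₕ/36586:
  Dept III: (15446/36586)²·(1−3844/15446)·160.4/3844 = 0.0055865027
  Dept IV: (19484/36586)²·(1−2813/19484)·132/2813 = 0.011387126
  Dept II: (1656/36586)²·(1−273/1656)·177.2/273 = 0.0011105899
  → Var(ȳ_str) = 0.018084219.
Var(ȳ_srs) = (1 − 6930/36586)·363.9/6930 = 0.042564395.
deff = 0.018084219 / 0.042564395 = 0.4249.

0.4249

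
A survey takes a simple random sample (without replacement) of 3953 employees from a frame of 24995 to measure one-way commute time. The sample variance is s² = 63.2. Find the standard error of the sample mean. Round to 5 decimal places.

Under SRS without replacement, Var(ȳ) = (1 − f)·s²/n with f = n/N = 3953/24995 = 0.15815163.
Var(ȳ) = (1 − 0.15815163)·63.2/3953 = 0.84184837·0.015987857 = 0.013459352.
SE(ȳ) = √(0.013459352) = 0.11601.

0.11601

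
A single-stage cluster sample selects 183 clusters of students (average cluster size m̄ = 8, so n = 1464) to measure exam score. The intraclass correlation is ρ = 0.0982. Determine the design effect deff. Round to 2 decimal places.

1.69

deff = 1 + (8 − 1)·0.0982 = 1 + 0.6874 = 1.6874.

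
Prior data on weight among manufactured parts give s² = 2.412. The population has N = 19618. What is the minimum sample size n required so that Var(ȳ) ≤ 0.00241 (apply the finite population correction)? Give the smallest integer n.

Without fpc, n₀ = s²/D = 2.412/0.00241 = 1000.8299.
With fpc, (1 − n/N)·s²/n ≤ D requires n ≥ n₀/(1 + n₀/N) = 1000.8299/(1 + 1000.8299/19618) = 952.2500.
Rounding up, n = 953.

953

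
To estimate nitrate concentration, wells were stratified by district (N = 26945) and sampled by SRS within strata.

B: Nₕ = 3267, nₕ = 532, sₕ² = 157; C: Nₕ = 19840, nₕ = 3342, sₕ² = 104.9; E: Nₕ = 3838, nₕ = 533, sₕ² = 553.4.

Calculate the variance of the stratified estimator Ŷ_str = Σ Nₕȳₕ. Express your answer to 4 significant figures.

Var(Ŷ_str) = Σₕ Nₕ²(1 − fₕ)sₕ²/nₕ.
B: 3267²·(1 − 532/3267)·157/532 = 2.636905 × 10^6.
C: 19840²·(1 − 3342/19840)·104.9/3342 = 1.0274058 × 10^7.
E: 3838²·(1 − 533/3838)·553.4/533 = 1.3170079 × 10^7.
Sum = 2.6081042 × 10^7.

2.608 × 10^7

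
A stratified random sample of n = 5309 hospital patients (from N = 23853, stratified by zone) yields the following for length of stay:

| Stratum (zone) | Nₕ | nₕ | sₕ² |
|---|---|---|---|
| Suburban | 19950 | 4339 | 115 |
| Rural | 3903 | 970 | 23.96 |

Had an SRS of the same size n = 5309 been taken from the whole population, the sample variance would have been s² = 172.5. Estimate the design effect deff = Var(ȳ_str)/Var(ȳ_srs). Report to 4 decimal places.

0.5940

Var(ȳ_str) = Σ Wₕ²(1−fₕ)sₕ²/nₕ with Wₕ = Nₕ/23853:
  Suburban: (19950/23853)²·(1−4339/19950)·115/4339 = 0.014507608
  Rural: (3903/23853)²·(1−970/3903)·23.96/970 = 4.9698088 × 10^-4
  → Var(ȳ_str) = 0.015004589.
Var(ȳ_srs) = (1 − 5309/23853)·172.5/5309 = 0.0252602.
deff = 0.015004589 / 0.0252602 = 0.5940.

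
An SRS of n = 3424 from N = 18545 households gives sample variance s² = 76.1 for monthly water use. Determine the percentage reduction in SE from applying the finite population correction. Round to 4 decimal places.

f = n/N = 3424/18545 = 0.18463198.
SE_no-fpc = √(s²/n) = 0.14908208; SE_fpc = √((1−f)s²/n) = 0.13461774.
Ratio = √(1−f) = 0.90297731. Reduction = 100·(1 − 0.90297731) = 9.7023%.

9.7023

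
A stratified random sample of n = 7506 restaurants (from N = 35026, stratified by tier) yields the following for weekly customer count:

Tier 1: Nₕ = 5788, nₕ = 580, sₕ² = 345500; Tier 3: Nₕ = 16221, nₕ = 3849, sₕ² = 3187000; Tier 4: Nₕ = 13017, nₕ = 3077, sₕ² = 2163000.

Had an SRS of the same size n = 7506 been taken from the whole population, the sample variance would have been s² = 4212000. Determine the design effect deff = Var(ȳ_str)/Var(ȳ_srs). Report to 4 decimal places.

0.5086

Var(ȳ_str) = Σ Wₕ²(1−fₕ)sₕ²/nₕ with Wₕ = Nₕ/35026:
  Tier 1: (5788/35026)²·(1−580/5788)·345500/580 = 14.636542
  Tier 3: (16221/35026)²·(1−3849/16221)·3187000/3849 = 135.44738
  Tier 4: (13017/35026)²·(1−3077/13017)·2163000/3077 = 74.138744
  → Var(ȳ_str) = 224.22267.
Var(ȳ_srs) = (1 − 7506/35026)·4212000/7506 = 440.89755.
deff = 224.22267 / 440.89755 = 0.5086.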